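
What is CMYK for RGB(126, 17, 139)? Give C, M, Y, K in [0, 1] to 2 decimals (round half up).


R'=126/255≈0.4941, G'=17/255≈0.0667, B'=139/255≈0.5451
K = 1 - max(R',G',B') = 1 - 139/255 = 116/255 = 0.45490… → 0.45
(1-R'-K)/(1-K) simplifies to (max-R)/max with max = 139:
C = (139-126)/139 = 13/139 = 0.09352… → 0.09
M = (139-17)/139 = 122/139 = 0.87769… → 0.88
Y = (139-139)/139 = 0/139 = 0 → 0.00
= CMYK(0.09, 0.88, 0.00, 0.45)


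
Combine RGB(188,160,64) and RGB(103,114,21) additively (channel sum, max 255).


Additive: each channel = min(255, C₁+C₂)
R: 188+103 = 291 → 255
G: 160+114 = 274 → 255
B: 64+21 = 85 → 85
= RGB(255, 255, 85)


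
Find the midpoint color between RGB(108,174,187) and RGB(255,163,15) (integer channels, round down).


Midpoint: each channel = ⌊(C₁+C₂)/2⌋
R: ⌊(108+255)/2⌋ = 181
G: ⌊(174+163)/2⌋ = 168
B: ⌊(187+15)/2⌋ = 101
= RGB(181, 168, 101)


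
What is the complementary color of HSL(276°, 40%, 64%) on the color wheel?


Complement = opposite side of color wheel = hue + 180°
H' = (276 + 180) mod 360 = 96°
S and L unchanged.
= HSL(96°, 40%, 64%)


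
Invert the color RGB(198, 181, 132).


Invert: (255-R, 255-G, 255-B)
R: 255-198 = 57
G: 255-181 = 74
B: 255-132 = 123
= RGB(57, 74, 123)


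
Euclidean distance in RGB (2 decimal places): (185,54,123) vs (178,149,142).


d = √[(R₁-R₂)² + (G₁-G₂)² + (B₁-B₂)²]
d = √[(185-178)² + (54-149)² + (123-142)²]
d = √[49 + 9025 + 361]
d = √9435
d ≈ 97.13


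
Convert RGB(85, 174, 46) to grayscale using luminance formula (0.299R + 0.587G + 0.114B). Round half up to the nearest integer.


Gray = 0.299×R + 0.587×G + 0.114×B
Gray = 0.299×85 + 0.587×174 + 0.114×46
Gray = 25.415 + 102.138 + 5.244
Gray = 132.797 → round half up → 133
Gray = 133


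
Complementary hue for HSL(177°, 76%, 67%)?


Complement = opposite side of color wheel = hue + 180°
H' = (177 + 180) mod 360 = 357°
S and L unchanged.
= HSL(357°, 76%, 67%)


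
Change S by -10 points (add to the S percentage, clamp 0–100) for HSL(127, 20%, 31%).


Original S = 20%
Adjustment = -10 percentage points
New S = 20 + (-10) = 10
Clamp to [0, 100] → 10
= HSL(127°, 10%, 31%)


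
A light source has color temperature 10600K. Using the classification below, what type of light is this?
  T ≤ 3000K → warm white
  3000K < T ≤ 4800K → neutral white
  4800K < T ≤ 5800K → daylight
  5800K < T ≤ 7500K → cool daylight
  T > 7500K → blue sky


Temperature: 10600K
10600K > 7500K → blue sky
Classification: blue sky


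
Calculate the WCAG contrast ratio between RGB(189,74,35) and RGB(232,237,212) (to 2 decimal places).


Linearize each sRGB channel c=v/255: c/12.92 if c ≤ 0.04045 else ((c+0.055)/1.055)^2.4
L = 0.2126×R_lin + 0.7152×G_lin + 0.0722×B_lin
Color 1 (189,74,35):
  R=189: 189/255≈0.7412 > 0.04045 → ((0.7412+0.055)/1.055)^2.4 ≈ 0.50888
  G=74: 74/255≈0.2902 > 0.04045 → ((0.2902+0.055)/1.055)^2.4 ≈ 0.06848
  B=35: 35/255≈0.1373 > 0.04045 → ((0.1373+0.055)/1.055)^2.4 ≈ 0.01681
  L1 = 0.2126×0.50888 + 0.7152×0.06848 + 0.0722×0.01681 ≈ 0.15838
Color 2 (232,237,212):
  R=232: 232/255≈0.9098 > 0.04045 → ((0.9098+0.055)/1.055)^2.4 ≈ 0.80695
  G=237: 237/255≈0.9294 > 0.04045 → ((0.9294+0.055)/1.055)^2.4 ≈ 0.84687
  B=212: 212/255≈0.8314 > 0.04045 → ((0.8314+0.055)/1.055)^2.4 ≈ 0.65837
  L2 = 0.2126×0.80695 + 0.7152×0.84687 + 0.0722×0.65837 ≈ 0.82478
Lighter = 0.82478, Darker = 0.15838
Ratio = (L_lighter + 0.05) / (L_darker + 0.05)
Ratio = (0.82478 + 0.05) / (0.15838 + 0.05) = 0.87478 / 0.20838 ≈ 4.1980
Ratio ≈ 4.20:1


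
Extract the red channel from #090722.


Color: #090722
R = 09 = 9
G = 07 = 7
B = 22 = 34
Red = 9


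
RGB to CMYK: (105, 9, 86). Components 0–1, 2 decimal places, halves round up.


R'=105/255≈0.4118, G'=9/255≈0.0353, B'=86/255≈0.3373
K = 1 - max(R',G',B') = 1 - 105/255 = 150/255 = 0.58823… → 0.59
(1-R'-K)/(1-K) simplifies to (max-R)/max with max = 105:
C = (105-105)/105 = 0/105 = 0 → 0.00
M = (105-9)/105 = 96/105 = 0.91428… → 0.91
Y = (105-86)/105 = 19/105 = 0.18095… → 0.18
= CMYK(0.00, 0.91, 0.18, 0.59)


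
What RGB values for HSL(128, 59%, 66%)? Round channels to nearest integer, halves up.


H=128°, S=0.59, L=0.66
C = (1-|2L-1|)×S = (1-|0.32|)×0.59 = 0.4012
H' = H/60 = 128/60 ≈ 2.1333; X = C×(1-|H' mod 2 - 1|) ≈ 0.0535
m = L - C/2 = 0.66 - 0.2006 = 0.4594
Sector ⌊H'⌋ = 2 → (R',G',B') = (0.0, 0.4012, ≈0.0535)
RGB = ((R'+m)×255, (G'+m)×255, (B'+m)×255) = (117.147, 219.453, 130.7878)
Round half up → RGB(117, 219, 131)


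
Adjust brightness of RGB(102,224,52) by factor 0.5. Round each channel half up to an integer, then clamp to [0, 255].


Multiply each channel by 0.5, round half up, clamp to [0, 255]
R: 102×0.5 = 51
G: 224×0.5 = 112
B: 52×0.5 = 26
= RGB(51, 112, 26)


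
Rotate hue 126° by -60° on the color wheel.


New hue = (H + rotation) mod 360
New hue = (126 -60) mod 360
= 66 mod 360
= 66°


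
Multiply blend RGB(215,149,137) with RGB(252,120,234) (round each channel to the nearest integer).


Multiply: C = A×B/255, rounded to nearest integer
R: 215×252/255 = 54180/255 ≈ 212.471 → 212
G: 149×120/255 = 17880/255 ≈ 70.118 → 70
B: 137×234/255 = 32058/255 ≈ 125.718 → 126
= RGB(212, 70, 126)


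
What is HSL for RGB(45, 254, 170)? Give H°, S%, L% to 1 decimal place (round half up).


Normalize: R'=45/255≈0.1765, G'=254/255≈0.9961, B'=170/255≈0.6667
Max=254/255, Min=45/255, Δ=Max-Min=209/255
L = (Max+Min)/2 = (254+45)/510 = 299/510 = 0.58627… → L = 58.6%
L > 0.5 → S = Δ/(2-Max-Min) = 209/(510-254-45) = 209/211 = 0.99052… → S = 99.1%
(the 1/255 factors cancel in S and H, so raw channel differences can be used)
Max is G' → H = 60 × ((B-R)/Δ + 2) = 60 × ((170-45)/209 + 2)
  125/209 + 2 = 0.5980… + 2 = 2.5980…
  H = 60 × 2.5980… = 155.885…° → H = 155.9°
= HSL(155.9°, 99.1%, 58.6%)


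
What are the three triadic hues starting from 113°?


Triadic: equally spaced at 120° intervals
H1 = 113°
H2 = (113 + 120) mod 360 = 233°
H3 = (113 + 240) mod 360 = 353°
Triadic = 113°, 233°, 353°


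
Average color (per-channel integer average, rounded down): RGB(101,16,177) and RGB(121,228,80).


Midpoint: each channel = ⌊(C₁+C₂)/2⌋
R: ⌊(101+121)/2⌋ = 111
G: ⌊(16+228)/2⌋ = 122
B: ⌊(177+80)/2⌋ = 128
= RGB(111, 122, 128)


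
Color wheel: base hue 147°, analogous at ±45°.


Base hue: 147°
Left analog: (147 - 45) mod 360 = 102°
Right analog: (147 + 45) mod 360 = 192°
Analogous hues = 102° and 192°


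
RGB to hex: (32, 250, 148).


R = 32 → 20 (hex)
G = 250 → FA (hex)
B = 148 → 94 (hex)
Hex = #20FA94


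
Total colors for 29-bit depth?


Colors = 2^bits = 2^29
= 536,870,912 colors


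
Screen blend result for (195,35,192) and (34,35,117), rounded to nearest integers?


Screen: C = 255 - (255-A)×(255-B)/255, rounded to nearest integer
R: 255 - (255-195)×(255-34)/255 = 255 - 13260/255 ≈ 255 - 52.000 = 203.000 → 203
G: 255 - (255-35)×(255-35)/255 = 255 - 48400/255 ≈ 255 - 189.804 = 65.196 → 65
B: 255 - (255-192)×(255-117)/255 = 255 - 8694/255 ≈ 255 - 34.094 = 220.906 → 221
= RGB(203, 65, 221)


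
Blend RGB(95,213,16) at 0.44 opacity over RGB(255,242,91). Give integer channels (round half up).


C = α×F + (1-α)×B, with 1-α = 0.56
R: 0.44×95 + 0.56×255 = 41.80 + 142.80 = 184.60 → 185
G: 0.44×213 + 0.56×242 = 93.72 + 135.52 = 229.24 → 229
B: 0.44×16 + 0.56×91 = 7.04 + 50.96 = 58.00 → 58
= RGB(185, 229, 58)


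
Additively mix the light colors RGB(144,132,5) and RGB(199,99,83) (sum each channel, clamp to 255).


Additive: each channel = min(255, C₁+C₂)
R: 144+199 = 343 → 255
G: 132+99 = 231 → 231
B: 5+83 = 88 → 88
= RGB(255, 231, 88)


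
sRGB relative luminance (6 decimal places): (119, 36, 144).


Linearize each channel (sRGB transfer function): c = v/255; c_lin = c/12.92 if c ≤ 0.04045, else ((c+0.055)/1.055)^2.4
  R: 119/255 ≈ 0.466667 > 0.04045 → ((0.466667+0.055)/1.055)^2.4 ≈ 0.184475
  G: 36/255 ≈ 0.141176 > 0.04045 → ((0.141176+0.055)/1.055)^2.4 ≈ 0.017642
  B: 144/255 ≈ 0.564706 > 0.04045 → ((0.564706+0.055)/1.055)^2.4 ≈ 0.278894
R_lin = 0.184475, G_lin = 0.017642, B_lin = 0.278894
L = 0.2126×R + 0.7152×G + 0.0722×B
L = 0.2126×0.184475 + 0.7152×0.017642 + 0.0722×0.278894
L ≈ 0.071973


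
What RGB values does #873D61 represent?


87 → 135 (R)
3D → 61 (G)
61 → 97 (B)
= RGB(135, 61, 97)


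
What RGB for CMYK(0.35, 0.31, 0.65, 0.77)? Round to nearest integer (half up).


R = 255 × (1-C) × (1-K) = 255 × 0.65 × 0.23 = 38.1225 → 38
G = 255 × (1-M) × (1-K) = 255 × 0.69 × 0.23 = 40.4685 → 40
B = 255 × (1-Y) × (1-K) = 255 × 0.35 × 0.23 = 20.5275 → 21
= RGB(38, 40, 21)


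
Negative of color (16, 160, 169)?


Invert: (255-R, 255-G, 255-B)
R: 255-16 = 239
G: 255-160 = 95
B: 255-169 = 86
= RGB(239, 95, 86)


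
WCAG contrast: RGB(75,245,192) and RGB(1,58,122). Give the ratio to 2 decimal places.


Linearize each sRGB channel c=v/255: c/12.92 if c ≤ 0.04045 else ((c+0.055)/1.055)^2.4
L = 0.2126×R_lin + 0.7152×G_lin + 0.0722×B_lin
Color 1 (75,245,192):
  R=75: 75/255≈0.2941 > 0.04045 → ((0.2941+0.055)/1.055)^2.4 ≈ 0.07036
  G=245: 245/255≈0.9608 > 0.04045 → ((0.9608+0.055)/1.055)^2.4 ≈ 0.91310
  B=192: 192/255≈0.7529 > 0.04045 → ((0.7529+0.055)/1.055)^2.4 ≈ 0.52712
  L1 = 0.2126×0.07036 + 0.7152×0.91310 + 0.0722×0.52712 ≈ 0.70606
Color 2 (1,58,122):
  R=1: 1/255≈0.0039 ≤ 0.04045 → 0.0039/12.92 ≈ 0.00030
  G=58: 58/255≈0.2275 > 0.04045 → ((0.2275+0.055)/1.055)^2.4 ≈ 0.04231
  B=122: 122/255≈0.4784 > 0.04045 → ((0.4784+0.055)/1.055)^2.4 ≈ 0.19462
  L2 = 0.2126×0.00030 + 0.7152×0.04231 + 0.0722×0.19462 ≈ 0.04438
Lighter = 0.70606, Darker = 0.04438
Ratio = (L_lighter + 0.05) / (L_darker + 0.05)
Ratio = (0.70606 + 0.05) / (0.04438 + 0.05) = 0.75606 / 0.09438 ≈ 8.0111
Ratio ≈ 8.01:1


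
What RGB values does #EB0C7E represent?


EB → 235 (R)
0C → 12 (G)
7E → 126 (B)
= RGB(235, 12, 126)


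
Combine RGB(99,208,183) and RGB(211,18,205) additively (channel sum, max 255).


Additive: each channel = min(255, C₁+C₂)
R: 99+211 = 310 → 255
G: 208+18 = 226 → 226
B: 183+205 = 388 → 255
= RGB(255, 226, 255)


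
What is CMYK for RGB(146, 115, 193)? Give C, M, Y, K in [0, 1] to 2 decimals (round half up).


R'=146/255≈0.5725, G'=115/255≈0.4510, B'=193/255≈0.7569
K = 1 - max(R',G',B') = 1 - 193/255 = 62/255 = 0.24313… → 0.24
(1-R'-K)/(1-K) simplifies to (max-R)/max with max = 193:
C = (193-146)/193 = 47/193 = 0.24352… → 0.24
M = (193-115)/193 = 78/193 = 0.40414… → 0.40
Y = (193-193)/193 = 0/193 = 0 → 0.00
= CMYK(0.24, 0.40, 0.00, 0.24)


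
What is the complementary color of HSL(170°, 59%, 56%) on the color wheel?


Complement = opposite side of color wheel = hue + 180°
H' = (170 + 180) mod 360 = 350°
S and L unchanged.
= HSL(350°, 59%, 56%)


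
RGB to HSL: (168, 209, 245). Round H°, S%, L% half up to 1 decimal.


Normalize: R'=168/255≈0.6588, G'=209/255≈0.8196, B'=245/255≈0.9608
Max=245/255, Min=168/255, Δ=Max-Min=77/255
L = (Max+Min)/2 = (245+168)/510 = 413/510 = 0.80980… → L = 81.0%
L > 0.5 → S = Δ/(2-Max-Min) = 77/(510-245-168) = 77/97 = 0.79381… → S = 79.4%
(the 1/255 factors cancel in S and H, so raw channel differences can be used)
Max is B' → H = 60 × ((R-G)/Δ + 4) = 60 × ((168-209)/77 + 4)
  -41/77 + 4 = -0.5324… + 4 = 3.4675…
  H = 60 × 3.4675… = 208.051…° → H = 208.1°
= HSL(208.1°, 79.4%, 81.0%)


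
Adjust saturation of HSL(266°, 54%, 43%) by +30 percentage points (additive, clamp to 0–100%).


Original S = 54%
Adjustment = +30 percentage points
New S = 54 + (30) = 84
Clamp to [0, 100] → 84
= HSL(266°, 84%, 43%)


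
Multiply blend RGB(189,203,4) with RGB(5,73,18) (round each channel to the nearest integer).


Multiply: C = A×B/255, rounded to nearest integer
R: 189×5/255 = 945/255 ≈ 3.706 → 4
G: 203×73/255 = 14819/255 ≈ 58.114 → 58
B: 4×18/255 = 72/255 ≈ 0.282 → 0
= RGB(4, 58, 0)


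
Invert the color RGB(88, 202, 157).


Invert: (255-R, 255-G, 255-B)
R: 255-88 = 167
G: 255-202 = 53
B: 255-157 = 98
= RGB(167, 53, 98)


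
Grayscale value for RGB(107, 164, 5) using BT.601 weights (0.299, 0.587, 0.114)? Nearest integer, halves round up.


Gray = 0.299×R + 0.587×G + 0.114×B
Gray = 0.299×107 + 0.587×164 + 0.114×5
Gray = 31.993 + 96.268 + 0.570
Gray = 128.831 → round half up → 129
Gray = 129


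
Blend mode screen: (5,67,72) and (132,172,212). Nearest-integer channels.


Screen: C = 255 - (255-A)×(255-B)/255, rounded to nearest integer
R: 255 - (255-5)×(255-132)/255 = 255 - 30750/255 ≈ 255 - 120.588 = 134.412 → 134
G: 255 - (255-67)×(255-172)/255 = 255 - 15604/255 ≈ 255 - 61.192 = 193.808 → 194
B: 255 - (255-72)×(255-212)/255 = 255 - 7869/255 ≈ 255 - 30.859 = 224.141 → 224
= RGB(134, 194, 224)


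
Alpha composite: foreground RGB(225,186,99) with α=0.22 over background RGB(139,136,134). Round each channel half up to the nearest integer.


C = α×F + (1-α)×B, with 1-α = 0.78
R: 0.22×225 + 0.78×139 = 49.50 + 108.42 = 157.92 → 158
G: 0.22×186 + 0.78×136 = 40.92 + 106.08 = 147.00 → 147
B: 0.22×99 + 0.78×134 = 21.78 + 104.52 = 126.30 → 126
= RGB(158, 147, 126)


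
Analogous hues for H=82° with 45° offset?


Base hue: 82°
Left analog: (82 - 45) mod 360 = 37°
Right analog: (82 + 45) mod 360 = 127°
Analogous hues = 37° and 127°


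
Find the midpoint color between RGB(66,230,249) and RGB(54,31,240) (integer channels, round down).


Midpoint: each channel = ⌊(C₁+C₂)/2⌋
R: ⌊(66+54)/2⌋ = 60
G: ⌊(230+31)/2⌋ = 130
B: ⌊(249+240)/2⌋ = 244
= RGB(60, 130, 244)


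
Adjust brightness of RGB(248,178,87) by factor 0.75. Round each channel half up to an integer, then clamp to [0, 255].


Multiply each channel by 0.75, round half up, clamp to [0, 255]
R: 248×0.75 = 186
G: 178×0.75 = 133.5 → round → 134
B: 87×0.75 = 65.25 → round → 65
= RGB(186, 134, 65)


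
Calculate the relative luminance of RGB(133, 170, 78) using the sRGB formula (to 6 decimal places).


Linearize each channel (sRGB transfer function): c = v/255; c_lin = c/12.92 if c ≤ 0.04045, else ((c+0.055)/1.055)^2.4
  R: 133/255 ≈ 0.521569 > 0.04045 → ((0.521569+0.055)/1.055)^2.4 ≈ 0.234551
  G: 170/255 ≈ 0.666667 > 0.04045 → ((0.666667+0.055)/1.055)^2.4 ≈ 0.401978
  B: 78/255 ≈ 0.305882 > 0.04045 → ((0.305882+0.055)/1.055)^2.4 ≈ 0.076185
R_lin = 0.234551, G_lin = 0.401978, B_lin = 0.076185
L = 0.2126×R + 0.7152×G + 0.0722×B
L = 0.2126×0.234551 + 0.7152×0.401978 + 0.0722×0.076185
L ≈ 0.342861


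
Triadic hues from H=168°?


Triadic: equally spaced at 120° intervals
H1 = 168°
H2 = (168 + 120) mod 360 = 288°
H3 = (168 + 240) mod 360 = 48°
Triadic = 168°, 288°, 48°


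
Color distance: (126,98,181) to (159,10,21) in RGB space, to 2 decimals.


d = √[(R₁-R₂)² + (G₁-G₂)² + (B₁-B₂)²]
d = √[(126-159)² + (98-10)² + (181-21)²]
d = √[1089 + 7744 + 25600]
d = √34433
d ≈ 185.56


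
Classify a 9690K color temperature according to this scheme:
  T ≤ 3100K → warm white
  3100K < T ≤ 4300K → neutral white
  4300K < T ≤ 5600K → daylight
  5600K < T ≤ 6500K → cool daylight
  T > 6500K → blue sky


Temperature: 9690K
9690K > 6500K → blue sky
Classification: blue sky


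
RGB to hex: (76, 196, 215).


R = 76 → 4C (hex)
G = 196 → C4 (hex)
B = 215 → D7 (hex)
Hex = #4CC4D7


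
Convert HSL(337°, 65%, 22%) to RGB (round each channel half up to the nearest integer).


H=337°, S=0.65, L=0.22
C = (1-|2L-1|)×S = (1-|-0.56|)×0.65 = 0.286
H' = H/60 = 337/60 ≈ 5.6167; X = C×(1-|H' mod 2 - 1|) ≈ 0.1096
m = L - C/2 = 0.22 - 0.143 = 0.077
Sector ⌊H'⌋ = 5 → (R',G',B') = (0.286, 0.0, ≈0.1096)
RGB = ((R'+m)×255, (G'+m)×255, (B'+m)×255) = (92.565, 19.635, 47.5915)
Round half up → RGB(93, 20, 48)


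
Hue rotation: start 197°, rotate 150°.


New hue = (H + rotation) mod 360
New hue = (197 + 150) mod 360
= 347 mod 360
= 347°


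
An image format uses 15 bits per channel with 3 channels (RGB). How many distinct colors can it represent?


Total bits = 15 bits/channel × 3 channels = 45 bits
Distinct colors = 2^45
= 35,184,372,088,832 colors


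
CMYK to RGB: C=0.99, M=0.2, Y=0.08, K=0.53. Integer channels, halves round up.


R = 255 × (1-C) × (1-K) = 255 × 0.01 × 0.47 = 1.1985 → 1
G = 255 × (1-M) × (1-K) = 255 × 0.80 × 0.47 = 95.88 → 96
B = 255 × (1-Y) × (1-K) = 255 × 0.92 × 0.47 = 110.262 → 110
= RGB(1, 96, 110)


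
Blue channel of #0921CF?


Color: #0921CF
R = 09 = 9
G = 21 = 33
B = CF = 207
Blue = 207


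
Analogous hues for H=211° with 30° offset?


Base hue: 211°
Left analog: (211 - 30) mod 360 = 181°
Right analog: (211 + 30) mod 360 = 241°
Analogous hues = 181° and 241°


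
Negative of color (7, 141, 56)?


Invert: (255-R, 255-G, 255-B)
R: 255-7 = 248
G: 255-141 = 114
B: 255-56 = 199
= RGB(248, 114, 199)


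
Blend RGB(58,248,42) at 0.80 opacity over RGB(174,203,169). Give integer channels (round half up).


C = α×F + (1-α)×B, with 1-α = 0.20
R: 0.80×58 + 0.20×174 = 46.40 + 34.80 = 81.20 → 81
G: 0.80×248 + 0.20×203 = 198.40 + 40.60 = 239.00 → 239
B: 0.80×42 + 0.20×169 = 33.60 + 33.80 = 67.40 → 67
= RGB(81, 239, 67)


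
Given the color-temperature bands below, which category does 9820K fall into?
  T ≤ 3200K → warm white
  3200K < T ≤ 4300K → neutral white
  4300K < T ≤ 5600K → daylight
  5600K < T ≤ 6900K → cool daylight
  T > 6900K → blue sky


Temperature: 9820K
9820K > 6900K → blue sky
Classification: blue sky


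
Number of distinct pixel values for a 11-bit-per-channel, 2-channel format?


Total bits = 11 bits/channel × 2 channels = 22 bits
Distinct pixel values = 2^22
= 4,194,304 pixel values


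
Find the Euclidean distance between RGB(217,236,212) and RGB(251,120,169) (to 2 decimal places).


d = √[(R₁-R₂)² + (G₁-G₂)² + (B₁-B₂)²]
d = √[(217-251)² + (236-120)² + (212-169)²]
d = √[1156 + 13456 + 1849]
d = √16461
d ≈ 128.30


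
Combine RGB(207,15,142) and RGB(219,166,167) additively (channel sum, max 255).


Additive: each channel = min(255, C₁+C₂)
R: 207+219 = 426 → 255
G: 15+166 = 181 → 181
B: 142+167 = 309 → 255
= RGB(255, 181, 255)


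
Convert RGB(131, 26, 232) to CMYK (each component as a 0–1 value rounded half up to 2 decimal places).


R'=131/255≈0.5137, G'=26/255≈0.1020, B'=232/255≈0.9098
K = 1 - max(R',G',B') = 1 - 232/255 = 23/255 = 0.09019… → 0.09
(1-R'-K)/(1-K) simplifies to (max-R)/max with max = 232:
C = (232-131)/232 = 101/232 = 0.43534… → 0.44
M = (232-26)/232 = 206/232 = 0.88793… → 0.89
Y = (232-232)/232 = 0/232 = 0 → 0.00
= CMYK(0.44, 0.89, 0.00, 0.09)


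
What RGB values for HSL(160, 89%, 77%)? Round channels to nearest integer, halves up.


H=160°, S=0.89, L=0.77
C = (1-|2L-1|)×S = (1-|0.54|)×0.89 = 0.4094
H' = H/60 = 160/60 ≈ 2.6667; X = C×(1-|H' mod 2 - 1|) ≈ 0.2729
m = L - C/2 = 0.77 - 0.2047 = 0.5653
Sector ⌊H'⌋ = 2 → (R',G',B') = (0.0, 0.4094, ≈0.2729)
RGB = ((R'+m)×255, (G'+m)×255, (B'+m)×255) = (144.1515, 248.5485, 213.7495)
Round half up → RGB(144, 249, 214)


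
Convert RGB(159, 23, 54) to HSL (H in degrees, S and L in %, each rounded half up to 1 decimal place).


Normalize: R'=159/255≈0.6235, G'=23/255≈0.0902, B'=54/255≈0.2118
Max=159/255, Min=23/255, Δ=Max-Min=136/255
L = (Max+Min)/2 = (159+23)/510 = 182/510 = 0.35686… → L = 35.7%
L ≤ 0.5 → S = Δ/(Max+Min) = 136/(159+23) = 136/182 = 0.74725… → S = 74.7%
(the 1/255 factors cancel in S and H, so raw channel differences can be used)
Max is R' → H = 60 × (((G-B)/Δ) mod 6) = 60 × (((23-54)/136) mod 6)
  (-31)/136 = -0.2279…; negative, so add 6 → 5.7720…
  H = 60 × 5.7720… = 346.323…° → H = 346.3°
= HSL(346.3°, 74.7%, 35.7%)


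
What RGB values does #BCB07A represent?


BC → 188 (R)
B0 → 176 (G)
7A → 122 (B)
= RGB(188, 176, 122)


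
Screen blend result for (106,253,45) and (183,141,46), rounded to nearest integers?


Screen: C = 255 - (255-A)×(255-B)/255, rounded to nearest integer
R: 255 - (255-106)×(255-183)/255 = 255 - 10728/255 ≈ 255 - 42.071 = 212.929 → 213
G: 255 - (255-253)×(255-141)/255 = 255 - 228/255 ≈ 255 - 0.894 = 254.106 → 254
B: 255 - (255-45)×(255-46)/255 = 255 - 43890/255 ≈ 255 - 172.118 = 82.882 → 83
= RGB(213, 254, 83)


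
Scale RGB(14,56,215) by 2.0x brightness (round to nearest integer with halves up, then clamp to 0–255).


Multiply each channel by 2.0, round half up, clamp to [0, 255]
R: 14×2.0 = 28
G: 56×2.0 = 112
B: 215×2.0 = 430 → clamp → 255
= RGB(28, 112, 255)


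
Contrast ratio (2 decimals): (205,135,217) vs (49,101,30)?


Linearize each sRGB channel c=v/255: c/12.92 if c ≤ 0.04045 else ((c+0.055)/1.055)^2.4
L = 0.2126×R_lin + 0.7152×G_lin + 0.0722×B_lin
Color 1 (205,135,217):
  R=205: 205/255≈0.8039 > 0.04045 → ((0.8039+0.055)/1.055)^2.4 ≈ 0.61050
  G=135: 135/255≈0.5294 > 0.04045 → ((0.5294+0.055)/1.055)^2.4 ≈ 0.24228
  B=217: 217/255≈0.8510 > 0.04045 → ((0.8510+0.055)/1.055)^2.4 ≈ 0.69387
  L1 = 0.2126×0.61050 + 0.7152×0.24228 + 0.0722×0.69387 ≈ 0.35317
Color 2 (49,101,30):
  R=49: 49/255≈0.1922 > 0.04045 → ((0.1922+0.055)/1.055)^2.4 ≈ 0.03071
  G=101: 101/255≈0.3961 > 0.04045 → ((0.3961+0.055)/1.055)^2.4 ≈ 0.13014
  B=30: 30/255≈0.1176 > 0.04045 → ((0.1176+0.055)/1.055)^2.4 ≈ 0.01298
  L2 = 0.2126×0.03071 + 0.7152×0.13014 + 0.0722×0.01298 ≈ 0.10054
Lighter = 0.35317, Darker = 0.10054
Ratio = (L_lighter + 0.05) / (L_darker + 0.05)
Ratio = (0.35317 + 0.05) / (0.10054 + 0.05) = 0.40317 / 0.15054 ≈ 2.6781
Ratio ≈ 2.68:1


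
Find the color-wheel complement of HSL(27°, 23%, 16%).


Complement = opposite side of color wheel = hue + 180°
H' = (27 + 180) mod 360 = 207°
S and L unchanged.
= HSL(207°, 23%, 16%)


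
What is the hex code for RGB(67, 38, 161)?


R = 67 → 43 (hex)
G = 38 → 26 (hex)
B = 161 → A1 (hex)
Hex = #4326A1


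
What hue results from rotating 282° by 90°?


New hue = (H + rotation) mod 360
New hue = (282 + 90) mod 360
= 372 mod 360
= 12°


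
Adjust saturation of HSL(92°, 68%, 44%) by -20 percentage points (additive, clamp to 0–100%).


Original S = 68%
Adjustment = -20 percentage points
New S = 68 + (-20) = 48
Clamp to [0, 100] → 48
= HSL(92°, 48%, 44%)


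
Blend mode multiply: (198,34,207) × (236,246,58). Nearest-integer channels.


Multiply: C = A×B/255, rounded to nearest integer
R: 198×236/255 = 46728/255 ≈ 183.247 → 183
G: 34×246/255 = 8364/255 ≈ 32.800 → 33
B: 207×58/255 = 12006/255 ≈ 47.082 → 47
= RGB(183, 33, 47)


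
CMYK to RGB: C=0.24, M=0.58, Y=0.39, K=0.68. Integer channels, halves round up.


R = 255 × (1-C) × (1-K) = 255 × 0.76 × 0.32 = 62.016 → 62
G = 255 × (1-M) × (1-K) = 255 × 0.42 × 0.32 = 34.272 → 34
B = 255 × (1-Y) × (1-K) = 255 × 0.61 × 0.32 = 49.776 → 50
= RGB(62, 34, 50)


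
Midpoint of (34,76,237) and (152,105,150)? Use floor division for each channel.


Midpoint: each channel = ⌊(C₁+C₂)/2⌋
R: ⌊(34+152)/2⌋ = 93
G: ⌊(76+105)/2⌋ = 90
B: ⌊(237+150)/2⌋ = 193
= RGB(93, 90, 193)


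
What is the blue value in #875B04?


Color: #875B04
R = 87 = 135
G = 5B = 91
B = 04 = 4
Blue = 4


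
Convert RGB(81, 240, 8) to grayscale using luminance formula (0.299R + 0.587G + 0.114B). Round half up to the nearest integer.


Gray = 0.299×R + 0.587×G + 0.114×B
Gray = 0.299×81 + 0.587×240 + 0.114×8
Gray = 24.219 + 140.880 + 0.912
Gray = 166.011 → round half up → 166
Gray = 166


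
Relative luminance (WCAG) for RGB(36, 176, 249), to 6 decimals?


Linearize each channel (sRGB transfer function): c = v/255; c_lin = c/12.92 if c ≤ 0.04045, else ((c+0.055)/1.055)^2.4
  R: 36/255 ≈ 0.141176 > 0.04045 → ((0.141176+0.055)/1.055)^2.4 ≈ 0.017642
  G: 176/255 ≈ 0.690196 > 0.04045 → ((0.690196+0.055)/1.055)^2.4 ≈ 0.434154
  B: 249/255 ≈ 0.976471 > 0.04045 → ((0.976471+0.055)/1.055)^2.4 ≈ 0.947307
R_lin = 0.017642, G_lin = 0.434154, B_lin = 0.947307
L = 0.2126×R + 0.7152×G + 0.0722×B
L = 0.2126×0.017642 + 0.7152×0.434154 + 0.0722×0.947307
L ≈ 0.382653


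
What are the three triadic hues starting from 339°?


Triadic: equally spaced at 120° intervals
H1 = 339°
H2 = (339 + 120) mod 360 = 99°
H3 = (339 + 240) mod 360 = 219°
Triadic = 339°, 99°, 219°


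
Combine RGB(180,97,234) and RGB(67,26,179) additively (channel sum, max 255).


Additive: each channel = min(255, C₁+C₂)
R: 180+67 = 247 → 247
G: 97+26 = 123 → 123
B: 234+179 = 413 → 255
= RGB(247, 123, 255)


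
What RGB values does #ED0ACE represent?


ED → 237 (R)
0A → 10 (G)
CE → 206 (B)
= RGB(237, 10, 206)


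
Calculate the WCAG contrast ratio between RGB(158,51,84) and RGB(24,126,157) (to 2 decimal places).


Linearize each sRGB channel c=v/255: c/12.92 if c ≤ 0.04045 else ((c+0.055)/1.055)^2.4
L = 0.2126×R_lin + 0.7152×G_lin + 0.0722×B_lin
Color 1 (158,51,84):
  R=158: 158/255≈0.6196 > 0.04045 → ((0.6196+0.055)/1.055)^2.4 ≈ 0.34191
  G=51: 51/255≈0.2000 > 0.04045 → ((0.2000+0.055)/1.055)^2.4 ≈ 0.03310
  B=84: 84/255≈0.3294 > 0.04045 → ((0.3294+0.055)/1.055)^2.4 ≈ 0.08866
  L1 = 0.2126×0.34191 + 0.7152×0.03310 + 0.0722×0.08866 ≈ 0.10277
Color 2 (24,126,157):
  R=24: 24/255≈0.0941 > 0.04045 → ((0.0941+0.055)/1.055)^2.4 ≈ 0.00913
  G=126: 126/255≈0.4941 > 0.04045 → ((0.4941+0.055)/1.055)^2.4 ≈ 0.20864
  B=157: 157/255≈0.6157 > 0.04045 → ((0.6157+0.055)/1.055)^2.4 ≈ 0.33716
  L2 = 0.2126×0.00913 + 0.7152×0.20864 + 0.0722×0.33716 ≈ 0.17550
Lighter = 0.17550, Darker = 0.10277
Ratio = (L_lighter + 0.05) / (L_darker + 0.05)
Ratio = (0.17550 + 0.05) / (0.10277 + 0.05) = 0.22550 / 0.15277 ≈ 1.4761
Ratio ≈ 1.48:1


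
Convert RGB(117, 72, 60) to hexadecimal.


R = 117 → 75 (hex)
G = 72 → 48 (hex)
B = 60 → 3C (hex)
Hex = #75483C


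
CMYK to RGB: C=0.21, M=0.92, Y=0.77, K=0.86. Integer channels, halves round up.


R = 255 × (1-C) × (1-K) = 255 × 0.79 × 0.14 = 28.203 → 28
G = 255 × (1-M) × (1-K) = 255 × 0.08 × 0.14 = 2.856 → 3
B = 255 × (1-Y) × (1-K) = 255 × 0.23 × 0.14 = 8.211 → 8
= RGB(28, 3, 8)


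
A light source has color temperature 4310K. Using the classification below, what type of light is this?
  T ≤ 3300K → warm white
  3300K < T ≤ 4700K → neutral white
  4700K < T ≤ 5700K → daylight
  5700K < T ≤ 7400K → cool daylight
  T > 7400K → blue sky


Temperature: 4310K
3300K < 4310K ≤ 4700K → neutral white
Classification: neutral white


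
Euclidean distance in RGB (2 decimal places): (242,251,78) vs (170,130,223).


d = √[(R₁-R₂)² + (G₁-G₂)² + (B₁-B₂)²]
d = √[(242-170)² + (251-130)² + (78-223)²]
d = √[5184 + 14641 + 21025]
d = √40850
d ≈ 202.11


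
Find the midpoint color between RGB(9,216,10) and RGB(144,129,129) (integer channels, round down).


Midpoint: each channel = ⌊(C₁+C₂)/2⌋
R: ⌊(9+144)/2⌋ = 76
G: ⌊(216+129)/2⌋ = 172
B: ⌊(10+129)/2⌋ = 69
= RGB(76, 172, 69)


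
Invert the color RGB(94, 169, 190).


Invert: (255-R, 255-G, 255-B)
R: 255-94 = 161
G: 255-169 = 86
B: 255-190 = 65
= RGB(161, 86, 65)


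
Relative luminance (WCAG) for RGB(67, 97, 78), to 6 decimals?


Linearize each channel (sRGB transfer function): c = v/255; c_lin = c/12.92 if c ≤ 0.04045, else ((c+0.055)/1.055)^2.4
  R: 67/255 ≈ 0.262745 > 0.04045 → ((0.262745+0.055)/1.055)^2.4 ≈ 0.056128
  G: 97/255 ≈ 0.380392 > 0.04045 → ((0.380392+0.055)/1.055)^2.4 ≈ 0.119538
  B: 78/255 ≈ 0.305882 > 0.04045 → ((0.305882+0.055)/1.055)^2.4 ≈ 0.076185
R_lin = 0.056128, G_lin = 0.119538, B_lin = 0.076185
L = 0.2126×R + 0.7152×G + 0.0722×B
L = 0.2126×0.056128 + 0.7152×0.119538 + 0.0722×0.076185
L ≈ 0.102927


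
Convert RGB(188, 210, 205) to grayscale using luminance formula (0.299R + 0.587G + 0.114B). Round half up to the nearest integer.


Gray = 0.299×R + 0.587×G + 0.114×B
Gray = 0.299×188 + 0.587×210 + 0.114×205
Gray = 56.212 + 123.270 + 23.370
Gray = 202.852 → round half up → 203
Gray = 203


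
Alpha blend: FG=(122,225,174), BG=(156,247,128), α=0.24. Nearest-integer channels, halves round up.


C = α×F + (1-α)×B, with 1-α = 0.76
R: 0.24×122 + 0.76×156 = 29.28 + 118.56 = 147.84 → 148
G: 0.24×225 + 0.76×247 = 54.00 + 187.72 = 241.72 → 242
B: 0.24×174 + 0.76×128 = 41.76 + 97.28 = 139.04 → 139
= RGB(148, 242, 139)


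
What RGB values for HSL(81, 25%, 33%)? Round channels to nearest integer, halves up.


H=81°, S=0.25, L=0.33
C = (1-|2L-1|)×S = (1-|-0.34|)×0.25 = 0.165
H' = H/60 = 81/60 ≈ 1.3500; X = C×(1-|H' mod 2 - 1|) = 0.10725
m = L - C/2 = 0.33 - 0.0825 = 0.2475
Sector ⌊H'⌋ = 1 → (R',G',B') = (0.10725, 0.165, 0.0)
RGB = ((R'+m)×255, (G'+m)×255, (B'+m)×255) = (90.46125, 105.1875, 63.1125)
Round half up → RGB(90, 105, 63)


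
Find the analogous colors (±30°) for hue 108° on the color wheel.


Base hue: 108°
Left analog: (108 - 30) mod 360 = 78°
Right analog: (108 + 30) mod 360 = 138°
Analogous hues = 78° and 138°


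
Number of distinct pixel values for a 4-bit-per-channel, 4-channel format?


Total bits = 4 bits/channel × 4 channels = 16 bits
Distinct pixel values = 2^16
= 65,536 pixel values


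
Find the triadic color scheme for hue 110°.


Triadic: equally spaced at 120° intervals
H1 = 110°
H2 = (110 + 120) mod 360 = 230°
H3 = (110 + 240) mod 360 = 350°
Triadic = 110°, 230°, 350°


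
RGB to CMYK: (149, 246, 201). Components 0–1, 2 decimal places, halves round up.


R'=149/255≈0.5843, G'=246/255≈0.9647, B'=201/255≈0.7882
K = 1 - max(R',G',B') = 1 - 246/255 = 9/255 = 0.03529… → 0.04
(1-R'-K)/(1-K) simplifies to (max-R)/max with max = 246:
C = (246-149)/246 = 97/246 = 0.39430… → 0.39
M = (246-246)/246 = 0/246 = 0 → 0.00
Y = (246-201)/246 = 45/246 = 0.18292… → 0.18
= CMYK(0.39, 0.00, 0.18, 0.04)


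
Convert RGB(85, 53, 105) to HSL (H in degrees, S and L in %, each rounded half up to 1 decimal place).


Normalize: R'=85/255≈0.3333, G'=53/255≈0.2078, B'=105/255≈0.4118
Max=105/255, Min=53/255, Δ=Max-Min=52/255
L = (Max+Min)/2 = (105+53)/510 = 158/510 = 0.30980… → L = 31.0%
L ≤ 0.5 → S = Δ/(Max+Min) = 52/(105+53) = 52/158 = 0.32911… → S = 32.9%
(the 1/255 factors cancel in S and H, so raw channel differences can be used)
Max is B' → H = 60 × ((R-G)/Δ + 4) = 60 × ((85-53)/52 + 4)
  32/52 + 4 = 0.6153… + 4 = 4.6153…
  H = 60 × 4.6153… = 276.923…° → H = 276.9°
= HSL(276.9°, 32.9%, 31.0%)


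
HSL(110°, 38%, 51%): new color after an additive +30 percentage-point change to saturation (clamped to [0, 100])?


Original S = 38%
Adjustment = +30 percentage points
New S = 38 + (30) = 68
Clamp to [0, 100] → 68
= HSL(110°, 68%, 51%)


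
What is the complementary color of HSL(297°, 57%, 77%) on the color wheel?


Complement = opposite side of color wheel = hue + 180°
H' = (297 + 180) mod 360 = 117°
S and L unchanged.
= HSL(117°, 57%, 77%)


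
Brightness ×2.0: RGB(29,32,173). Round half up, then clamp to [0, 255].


Multiply each channel by 2.0, round half up, clamp to [0, 255]
R: 29×2.0 = 58
G: 32×2.0 = 64
B: 173×2.0 = 346 → clamp → 255
= RGB(58, 64, 255)


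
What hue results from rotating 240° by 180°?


New hue = (H + rotation) mod 360
New hue = (240 + 180) mod 360
= 420 mod 360
= 60°


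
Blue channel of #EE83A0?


Color: #EE83A0
R = EE = 238
G = 83 = 131
B = A0 = 160
Blue = 160


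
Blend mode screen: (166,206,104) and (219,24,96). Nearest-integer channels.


Screen: C = 255 - (255-A)×(255-B)/255, rounded to nearest integer
R: 255 - (255-166)×(255-219)/255 = 255 - 3204/255 ≈ 255 - 12.565 = 242.435 → 242
G: 255 - (255-206)×(255-24)/255 = 255 - 11319/255 ≈ 255 - 44.388 = 210.612 → 211
B: 255 - (255-104)×(255-96)/255 = 255 - 24009/255 ≈ 255 - 94.153 = 160.847 → 161
= RGB(242, 211, 161)


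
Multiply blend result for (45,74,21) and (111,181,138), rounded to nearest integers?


Multiply: C = A×B/255, rounded to nearest integer
R: 45×111/255 = 4995/255 ≈ 19.588 → 20
G: 74×181/255 = 13394/255 ≈ 52.525 → 53
B: 21×138/255 = 2898/255 ≈ 11.365 → 11
= RGB(20, 53, 11)


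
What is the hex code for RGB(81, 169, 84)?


R = 81 → 51 (hex)
G = 169 → A9 (hex)
B = 84 → 54 (hex)
Hex = #51A954


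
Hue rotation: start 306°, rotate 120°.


New hue = (H + rotation) mod 360
New hue = (306 + 120) mod 360
= 426 mod 360
= 66°


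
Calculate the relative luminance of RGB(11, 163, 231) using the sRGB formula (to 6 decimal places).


Linearize each channel (sRGB transfer function): c = v/255; c_lin = c/12.92 if c ≤ 0.04045, else ((c+0.055)/1.055)^2.4
  R: 11/255 ≈ 0.043137 > 0.04045 → ((0.043137+0.055)/1.055)^2.4 ≈ 0.003347
  G: 163/255 ≈ 0.639216 > 0.04045 → ((0.639216+0.055)/1.055)^2.4 ≈ 0.366253
  B: 231/255 ≈ 0.905882 > 0.04045 → ((0.905882+0.055)/1.055)^2.4 ≈ 0.799103
R_lin = 0.003347, G_lin = 0.366253, B_lin = 0.799103
L = 0.2126×R + 0.7152×G + 0.0722×B
L = 0.2126×0.003347 + 0.7152×0.366253 + 0.0722×0.799103
L ≈ 0.320351


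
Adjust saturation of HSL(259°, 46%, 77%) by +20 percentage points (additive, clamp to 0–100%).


Original S = 46%
Adjustment = +20 percentage points
New S = 46 + (20) = 66
Clamp to [0, 100] → 66
= HSL(259°, 66%, 77%)


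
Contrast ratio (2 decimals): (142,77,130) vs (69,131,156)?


Linearize each sRGB channel c=v/255: c/12.92 if c ≤ 0.04045 else ((c+0.055)/1.055)^2.4
L = 0.2126×R_lin + 0.7152×G_lin + 0.0722×B_lin
Color 1 (142,77,130):
  R=142: 142/255≈0.5569 > 0.04045 → ((0.5569+0.055)/1.055)^2.4 ≈ 0.27050
  G=77: 77/255≈0.3020 > 0.04045 → ((0.3020+0.055)/1.055)^2.4 ≈ 0.07421
  B=130: 130/255≈0.5098 > 0.04045 → ((0.5098+0.055)/1.055)^2.4 ≈ 0.22323
  L1 = 0.2126×0.27050 + 0.7152×0.07421 + 0.0722×0.22323 ≈ 0.12670
Color 2 (69,131,156):
  R=69: 69/255≈0.2706 > 0.04045 → ((0.2706+0.055)/1.055)^2.4 ≈ 0.05951
  G=131: 131/255≈0.5137 > 0.04045 → ((0.5137+0.055)/1.055)^2.4 ≈ 0.22697
  B=156: 156/255≈0.6118 > 0.04045 → ((0.6118+0.055)/1.055)^2.4 ≈ 0.33245
  L2 = 0.2126×0.05951 + 0.7152×0.22697 + 0.0722×0.33245 ≈ 0.19898
Lighter = 0.19898, Darker = 0.12670
Ratio = (L_lighter + 0.05) / (L_darker + 0.05)
Ratio = (0.19898 + 0.05) / (0.12670 + 0.05) = 0.24898 / 0.17670 ≈ 1.4090
Ratio ≈ 1.41:1


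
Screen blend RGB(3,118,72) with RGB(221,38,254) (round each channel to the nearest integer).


Screen: C = 255 - (255-A)×(255-B)/255, rounded to nearest integer
R: 255 - (255-3)×(255-221)/255 = 255 - 8568/255 ≈ 255 - 33.600 = 221.400 → 221
G: 255 - (255-118)×(255-38)/255 = 255 - 29729/255 ≈ 255 - 116.584 = 138.416 → 138
B: 255 - (255-72)×(255-254)/255 = 255 - 183/255 ≈ 255 - 0.718 = 254.282 → 254
= RGB(221, 138, 254)


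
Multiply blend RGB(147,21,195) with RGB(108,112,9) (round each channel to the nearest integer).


Multiply: C = A×B/255, rounded to nearest integer
R: 147×108/255 = 15876/255 ≈ 62.259 → 62
G: 21×112/255 = 2352/255 ≈ 9.224 → 9
B: 195×9/255 = 1755/255 ≈ 6.882 → 7
= RGB(62, 9, 7)


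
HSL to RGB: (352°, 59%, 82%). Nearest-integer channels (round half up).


H=352°, S=0.59, L=0.82
C = (1-|2L-1|)×S = (1-|0.64|)×0.59 = 0.2124
H' = H/60 = 352/60 ≈ 5.8667; X = C×(1-|H' mod 2 - 1|) = 0.02832
m = L - C/2 = 0.82 - 0.1062 = 0.7138
Sector ⌊H'⌋ = 5 → (R',G',B') = (0.2124, 0.0, 0.02832)
RGB = ((R'+m)×255, (G'+m)×255, (B'+m)×255) = (236.181, 182.019, 189.2406)
Round half up → RGB(236, 182, 189)


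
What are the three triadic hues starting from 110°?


Triadic: equally spaced at 120° intervals
H1 = 110°
H2 = (110 + 120) mod 360 = 230°
H3 = (110 + 240) mod 360 = 350°
Triadic = 110°, 230°, 350°


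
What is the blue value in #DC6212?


Color: #DC6212
R = DC = 220
G = 62 = 98
B = 12 = 18
Blue = 18


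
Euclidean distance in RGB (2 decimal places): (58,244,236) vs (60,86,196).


d = √[(R₁-R₂)² + (G₁-G₂)² + (B₁-B₂)²]
d = √[(58-60)² + (244-86)² + (236-196)²]
d = √[4 + 24964 + 1600]
d = √26568
d ≈ 163.00


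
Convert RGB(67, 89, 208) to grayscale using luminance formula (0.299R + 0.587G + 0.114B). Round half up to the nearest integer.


Gray = 0.299×R + 0.587×G + 0.114×B
Gray = 0.299×67 + 0.587×89 + 0.114×208
Gray = 20.033 + 52.243 + 23.712
Gray = 95.988 → round half up → 96
Gray = 96


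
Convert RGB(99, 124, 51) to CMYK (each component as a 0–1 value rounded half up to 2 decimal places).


R'=99/255≈0.3882, G'=124/255≈0.4863, B'=51/255≈0.2000
K = 1 - max(R',G',B') = 1 - 124/255 = 131/255 = 0.51372… → 0.51
(1-R'-K)/(1-K) simplifies to (max-R)/max with max = 124:
C = (124-99)/124 = 25/124 = 0.20161… → 0.20
M = (124-124)/124 = 0/124 = 0 → 0.00
Y = (124-51)/124 = 73/124 = 0.58870… → 0.59
= CMYK(0.20, 0.00, 0.59, 0.51)


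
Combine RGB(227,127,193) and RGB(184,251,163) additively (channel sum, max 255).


Additive: each channel = min(255, C₁+C₂)
R: 227+184 = 411 → 255
G: 127+251 = 378 → 255
B: 193+163 = 356 → 255
= RGB(255, 255, 255)


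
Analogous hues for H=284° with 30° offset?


Base hue: 284°
Left analog: (284 - 30) mod 360 = 254°
Right analog: (284 + 30) mod 360 = 314°
Analogous hues = 254° and 314°


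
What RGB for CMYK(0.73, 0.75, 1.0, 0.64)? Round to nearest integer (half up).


R = 255 × (1-C) × (1-K) = 255 × 0.27 × 0.36 = 24.786 → 25
G = 255 × (1-M) × (1-K) = 255 × 0.25 × 0.36 = 22.95 → 23
B = 255 × (1-Y) × (1-K) = 255 × 0.00 × 0.36 = 0
= RGB(25, 23, 0)


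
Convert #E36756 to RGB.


E3 → 227 (R)
67 → 103 (G)
56 → 86 (B)
= RGB(227, 103, 86)


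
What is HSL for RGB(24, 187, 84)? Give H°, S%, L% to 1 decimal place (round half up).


Normalize: R'=24/255≈0.0941, G'=187/255≈0.7333, B'=84/255≈0.3294
Max=187/255, Min=24/255, Δ=Max-Min=163/255
L = (Max+Min)/2 = (187+24)/510 = 211/510 = 0.41372… → L = 41.4%
L ≤ 0.5 → S = Δ/(Max+Min) = 163/(187+24) = 163/211 = 0.77251… → S = 77.3%
(the 1/255 factors cancel in S and H, so raw channel differences can be used)
Max is G' → H = 60 × ((B-R)/Δ + 2) = 60 × ((84-24)/163 + 2)
  60/163 + 2 = 0.3680… + 2 = 2.3680…
  H = 60 × 2.3680… = 142.085…° → H = 142.1°
= HSL(142.1°, 77.3%, 41.4%)


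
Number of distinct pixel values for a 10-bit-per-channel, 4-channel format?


Total bits = 10 bits/channel × 4 channels = 40 bits
Distinct pixel values = 2^40
= 1,099,511,627,776 pixel values


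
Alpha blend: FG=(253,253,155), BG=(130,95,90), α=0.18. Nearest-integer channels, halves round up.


C = α×F + (1-α)×B, with 1-α = 0.82
R: 0.18×253 + 0.82×130 = 45.54 + 106.60 = 152.14 → 152
G: 0.18×253 + 0.82×95 = 45.54 + 77.90 = 123.44 → 123
B: 0.18×155 + 0.82×90 = 27.90 + 73.80 = 101.70 → 102
= RGB(152, 123, 102)


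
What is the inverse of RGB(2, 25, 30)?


Invert: (255-R, 255-G, 255-B)
R: 255-2 = 253
G: 255-25 = 230
B: 255-30 = 225
= RGB(253, 230, 225)


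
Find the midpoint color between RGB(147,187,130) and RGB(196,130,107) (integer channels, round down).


Midpoint: each channel = ⌊(C₁+C₂)/2⌋
R: ⌊(147+196)/2⌋ = 171
G: ⌊(187+130)/2⌋ = 158
B: ⌊(130+107)/2⌋ = 118
= RGB(171, 158, 118)
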